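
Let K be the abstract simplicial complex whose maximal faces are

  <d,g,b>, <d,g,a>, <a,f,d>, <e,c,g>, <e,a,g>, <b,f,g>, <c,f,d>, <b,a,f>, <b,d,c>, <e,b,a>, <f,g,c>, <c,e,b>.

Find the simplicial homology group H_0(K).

Fix the vertex order a < b < c < d < e < f < g and write every simplex with vertices in increasing order. Then dim K = 2 and the simplices of K are:

  0-simplices (7): a, b, c, d, e, f, g
  1-simplices (18): ab, ad, ae, af, ag, bc, bd, be, bf, bg, cd, ce, cf, cg, df, dg, eg, fg
  2-simplices (12): abe, abf, adf, adg, aeg, bcd, bce, bdg, bfg, cdf, ceg, cfg

giving chain groups C_0 ≅ Z^7, C_1 ≅ Z^18, C_2 ≅ Z^12.

The boundary map ∂_1: C_1 → C_0 maps an edge to its endpoints' difference, ∂[p,q] = q − p.
The resulting 7×18 matrix has rank 6, and its Smith normal form has invariant factors (1,1,1,1,1,1).

Boundary ∂_2: C_2 → C_1 maps a triangle to the signed sum of its edges. For instance
  ∂adf = df − af + ad,
  ∂abe = be − ae + ab.
The resulting 18×12 matrix has rank 12, and its Smith normal form has invariant factors (1,1,1,1,1,1,1,1,1,1,1,2).

Computing H_k = (kernel of ∂_k) / (image of ∂_{k+1}):

  H_0: rank C_0 − rank ∂_1 = 7 − 6 = 1, and the invariant factors of ∂_1 are all 1, so H_0 = Z.

H_0 ≅ Z.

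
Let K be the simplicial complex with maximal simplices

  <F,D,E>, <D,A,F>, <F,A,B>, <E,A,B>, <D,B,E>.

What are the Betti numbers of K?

b_0 = 1, b_1 = 1, b_2 = 0.

K has 5 vertices, 10 edges, 5 triangles.
rank ∂_0 = 0, rank ∂_1 = 4 ⇒ b_0 = 5 − 0 − 4 = 1; all invariant factors of ∂_1 are 1 so no torsion. So H_0 ≅ Z.
rank ∂_1 = 4, rank ∂_2 = 5 ⇒ b_1 = 10 − 4 − 5 = 1; all invariant factors of ∂_2 are 1 so no torsion. So H_1 ≅ Z.
rank ∂_2 = 5, rank ∂_3 = 0 ⇒ b_2 = 5 − 5 − 0 = 0. So H_2 ≅ 0.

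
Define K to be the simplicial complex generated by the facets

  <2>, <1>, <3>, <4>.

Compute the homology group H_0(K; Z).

We work with the vertex ordering 1 < 2 < 3 < 4. The simplices of K, each written with vertices in increasing order, are:

  0-simplices (4): [1], [2], [3], [4]

Hence C_0 ≅ Z^4.

Reading off H_k = ker ∂_k / im ∂_{k+1}:

  H_0: rank C_0 − rank ∂_1 = 4 − 0 = 4, and there is no ∂_1, so H_0 = Z^4.

H_0 ≅ Z^4.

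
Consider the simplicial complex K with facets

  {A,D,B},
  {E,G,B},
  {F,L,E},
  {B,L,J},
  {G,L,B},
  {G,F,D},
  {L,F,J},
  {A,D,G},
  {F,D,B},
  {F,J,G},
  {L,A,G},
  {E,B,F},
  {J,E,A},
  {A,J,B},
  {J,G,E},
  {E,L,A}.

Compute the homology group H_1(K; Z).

Fix the vertex order A < B < D < E < F < G < J < L and write every simplex with vertices in increasing order. Then dim K = 2 and the simplices of K are:

  0-simplices (8): A, B, D, E, F, G, J, L
  1-simplices (24): AB, AD, AE, AG, AJ, AL, BD, BE, BF, BG, BJ, BL, DF, DG, EF, EG, EJ, EL, FG, FJ, FL, GJ, GL, JL
  2-simplices (16): ABD, ABJ, ADG, AEJ, AEL, AGL, BDF, BEF, BEG, BGL, BJL, DFG, EFL, EGJ, FGJ, FJL

so the chain groups are C_0 ≅ Z^8, C_1 ≅ Z^24, C_2 ≅ Z^16.

The boundary map ∂_1: C_1 → C_0 maps an edge to its endpoints' difference, ∂[p,q] = q − p. For instance
  ∂AE = E − A.
The 8×24 boundary matrix has rank 7 and Smith normal form diag(1,1,1,1,1,1,1).

The boundary map ∂_2: C_2 → C_1 acts by ∂[p,q,r] = [q,r] − [p,r] + [p,q]. For instance
  ∂ADG = DG − AG + AD,
  ∂DFG = FG − DG + DF.
The 24×16 boundary matrix has rank 15 and Smith normal form diag(1,1,1,1,1,1,1,1,1,1,1,1,1,1,1).

Now H_k = ker ∂_k / im ∂_{k+1}, so:

  H_1: rank ker ∂_1 − rank ∂_2 = (24 − 7) − 15 = 2, and the invariant factors of ∂_2 are all 1, so H_1 ≅ Z^2.

H_1 = Z^2.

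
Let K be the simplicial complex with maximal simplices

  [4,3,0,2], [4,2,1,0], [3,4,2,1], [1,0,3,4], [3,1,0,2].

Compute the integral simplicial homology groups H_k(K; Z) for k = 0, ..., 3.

H_0 ≅ Z,  H_1 = 0,  H_2 = 0,  H_3 ≅ Z.

Fix the vertex order 0 < 1 < 2 < 3 < 4 and write every simplex with vertices in increasing order. Then dim K = 3 and the simplices of K are:

  0-simplices (5): [0], [1], [2], [3], [4]
  1-simplices (10): [0,1], [0,2], [0,3], [0,4], [1,2], [1,3], [1,4], [2,3], [2,4], [3,4]
  2-simplices (10): [0,1,2], [0,1,3], [0,1,4], [0,2,3], [0,2,4], [0,3,4], [1,2,3], [1,2,4], [1,3,4], [2,3,4]
  3-simplices (5): [0,1,2,3], [0,1,2,4], [0,1,3,4], [0,2,3,4], [1,2,3,4]

Hence C_0 ≅ Z^5, C_1 ≅ Z^10, C_2 ≅ Z^10, C_3 ≅ Z^5.

∂_1: C_1 → C_0 maps an edge to its endpoints' difference, ∂[p,q] = q − p.
As a 5×10 matrix over Z this has rank 4, with invariant factors (1,1,1,1).

The boundary map ∂_2: C_2 → C_1 acts by ∂[p,q,r] = [q,r] − [p,r] + [p,q]. For instance
  ∂[0,2,3] = [2,3] − [0,3] + [0,2],
  ∂[0,1,4] = [1,4] − [0,4] + [0,1].
As a 10×10 matrix over Z this has rank 6, with invariant factors (1,1,1,1,1,1).

∂_3: C_3 → C_2 sends each 3-simplex σ to the alternating sum Σ_i (−1)^i (σ with its i-th vertex removed). For instance
  ∂[0,2,3,4] = [2,3,4] − [0,3,4] + [0,2,4] − [0,2,3],
  ∂[0,1,3,4] = [1,3,4] − [0,3,4] + [0,1,4] − [0,1,3].
This gives a 10×5 integer matrix of rank 4; reducing to Smith normal form yields diagonal entries (1,1,1,1).

Reading off H_k = ker ∂_k / im ∂_{k+1}:

  H_0: rank C_0 − rank ∂_1 = 5 − 4 = 1, and the invariant factors of ∂_1 are all 1, so H_0 = Z.
  H_1: rank ker ∂_1 − rank ∂_2 = (10 − 4) − 6 = 0, and the invariant factors of ∂_2 are all 1, so H_1 = 0.
  H_2: rank ker ∂_2 − rank ∂_3 = (10 − 6) − 4 = 0, and the invariant factors of ∂_3 are all 1, so H_2 = 0.
  H_3: rank ker ∂_3 − rank ∂_4 = (5 − 4) − 0 = 1, and there is no ∂_4, so H_3 = Z.

As a check, the Euler characteristic is 5 − 10 + 10 − 5 = 0, which agrees with 1 − 0 + 0 − 1 = 0.
(K is a triangulation of the 3-sphere S^3.)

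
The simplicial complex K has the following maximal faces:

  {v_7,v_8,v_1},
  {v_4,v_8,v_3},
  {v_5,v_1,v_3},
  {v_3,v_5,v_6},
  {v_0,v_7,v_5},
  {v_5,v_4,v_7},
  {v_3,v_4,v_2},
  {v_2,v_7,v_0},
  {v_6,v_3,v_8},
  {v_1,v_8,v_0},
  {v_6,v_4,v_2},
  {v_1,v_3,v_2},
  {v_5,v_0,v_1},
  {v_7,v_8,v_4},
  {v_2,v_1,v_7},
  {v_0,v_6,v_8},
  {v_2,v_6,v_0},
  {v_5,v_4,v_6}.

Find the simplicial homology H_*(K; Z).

H_0 = Z,  H_1 = Z ⊕ Z/2Z,  H_2 = 0.

Take the total order v_0 < v_1 < v_2 < v_3 < v_4 < v_5 < v_6 < v_7 < v_8 on the vertex set. Then K (dimension 2) consists of the simplices:

  0-simplices (9): [v_0], [v_1], [v_2], [v_3], [v_4], [v_5], [v_6], [v_7], [v_8]
  1-simplices (27): (27 of them)
  2-simplices (18): (18 of them)

so the chain groups are C_0 ≅ Z^9, C_1 ≅ Z^27, C_2 ≅ Z^18.

∂_1: C_1 → C_0 maps an edge to its endpoints' difference, ∂[p,q] = q − p. For instance
  ∂[v_4,v_7] = [v_7] − [v_4].
As a 9×27 matrix over Z this has rank 8, with invariant factors (1,1,1,1,1,1,1,1).

The boundary map ∂_2: C_2 → C_1 acts by ∂[p,q,r] = [q,r] − [p,r] + [p,q]. For instance
  ∂[v_4,v_5,v_6] = [v_5,v_6] − [v_4,v_6] + [v_4,v_5],
  ∂[v_0,v_5,v_7] = [v_5,v_7] − [v_0,v_7] + [v_0,v_5].
As a 27×18 matrix over Z this has rank 18, with invariant factors (1,1,1,1,1,1,1,1,1,1,1,1,1,1,1,1,1,2).

From H_k ≅ ker(∂_k) / im(∂_{k+1}) we obtain:

  H_0: rank C_0 − rank ∂_1 = 9 − 8 = 1, and the invariant factors of ∂_1 are all 1, so H_0 = Z.
  H_1: rank ker ∂_1 − rank ∂_2 = (27 − 8) − 18 = 1, and ∂_2 has invariant factor 2 > 1, so H_1 = Z ⊕ Z/2Z.
  H_2: rank ker ∂_2 − rank ∂_3 = (18 − 18) − 0 = 0, and there is no ∂_3, so H_2 = 0.

As a check, the Euler characteristic is 9 − 27 + 18 = 0, which agrees with 1 − 1 + 0 = 0.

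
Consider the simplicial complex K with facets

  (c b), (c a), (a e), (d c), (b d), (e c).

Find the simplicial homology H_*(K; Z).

Take the total order a < b < c < d < e on the vertex set. Then K (dimension 1) consists of the simplices:

  0-simplices (5): a, b, c, d, e
  1-simplices (6): ac, ae, bc, bd, cd, ce

Hence C_0 ≅ Z^5, C_1 ≅ Z^6.

The boundary map ∂_1: C_1 → C_0 maps an edge to its endpoints' difference, ∂[p,q] = q − p. For instance
  ∂bd = d − b.
The 5×6 boundary matrix has rank 4 and Smith normal form diag(1,1,1,1).

From H_k ≅ ker(∂_k) / im(∂_{k+1}) we obtain:

  H_0: rank C_0 − rank ∂_1 = 5 − 4 = 1, and the invariant factors of ∂_1 are all 1, so H_0 = Z.
  H_1: rank ker ∂_1 − rank ∂_2 = (6 − 4) − 0 = 2, and there is no ∂_2, so H_1 = Z^2.

(K is a triangulation of a wedge of 2 circles.)

H_0 = Z,  H_1 = Z^2.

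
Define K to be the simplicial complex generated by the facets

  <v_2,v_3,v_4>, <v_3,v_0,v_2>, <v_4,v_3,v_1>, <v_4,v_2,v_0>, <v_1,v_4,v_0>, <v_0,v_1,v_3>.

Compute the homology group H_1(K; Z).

Order the vertices as v_0 < v_1 < v_2 < v_3 < v_4. Listing each simplex with vertices in this order, K has dimension 2 with simplices:

  0-simplices (5): [v_0], [v_1], [v_2], [v_3], [v_4]
  1-simplices (9): [v_0,v_1], [v_0,v_2], [v_0,v_3], [v_0,v_4], [v_1,v_3], [v_1,v_4], [v_2,v_3], [v_2,v_4], [v_3,v_4]
  2-simplices (6): [v_0,v_1,v_3], [v_0,v_1,v_4], [v_0,v_2,v_3], [v_0,v_2,v_4], [v_1,v_3,v_4], [v_2,v_3,v_4]

so the chain groups are C_0 ≅ Z^5, C_1 ≅ Z^9, C_2 ≅ Z^6.

Boundary ∂_1: C_1 → C_0 maps an edge to its endpoints' difference, ∂[p,q] = q − p.
This gives a 5×9 integer matrix of rank 4; reducing to Smith normal form yields diagonal entries (1,1,1,1).

∂_2: C_2 → C_1 sends each 2-simplex [p,q,r] to [q,r] − [p,r] + [p,q]. For instance
  ∂[v_1,v_3,v_4] = [v_3,v_4] − [v_1,v_4] + [v_1,v_3],
  ∂[v_0,v_2,v_4] = [v_2,v_4] − [v_0,v_4] + [v_0,v_2].
The resulting 9×6 matrix has rank 5, and its Smith normal form has invariant factors (1,1,1,1,1).

Reading off H_k = ker ∂_k / im ∂_{k+1}:

  H_1: rank ker ∂_1 − rank ∂_2 = (9 − 4) − 5 = 0, and the invariant factors of ∂_2 are all 1, so H_1 = 0.

(K is a triangulation of the 2-sphere S^2.)

H_1 = 0.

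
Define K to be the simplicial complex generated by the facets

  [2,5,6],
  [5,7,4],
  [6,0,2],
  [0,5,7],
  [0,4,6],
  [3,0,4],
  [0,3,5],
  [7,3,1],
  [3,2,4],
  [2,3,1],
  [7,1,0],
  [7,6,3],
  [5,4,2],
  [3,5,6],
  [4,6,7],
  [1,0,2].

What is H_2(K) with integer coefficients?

H_2 = Z.

Take the total order 0 < 1 < 2 < 3 < 4 < 5 < 6 < 7 on the vertex set. Then K (dimension 2) consists of the simplices:

  0-simplices (8): [0], [1], [2], [3], [4], [5], [6], [7]
  1-simplices (24): (24 of them)
  2-simplices (16): [0,1,2], [0,1,7], [0,2,6], [0,3,4], [0,3,5], [0,4,6], [0,5,7], [1,2,3], [1,3,7], [2,3,4], [2,4,5], [2,5,6], [3,5,6], [3,6,7], [4,5,7], [4,6,7]

Hence C_0 ≅ Z^8, C_1 ≅ Z^24, C_2 ≅ Z^16.

Boundary ∂_1: C_1 → C_0 is given by ∂[p,q] = [q] − [p]. For instance
  ∂[2,3] = [3] − [2].
The 8×24 boundary matrix has rank 7 and Smith normal form diag(1,1,1,1,1,1,1).

The boundary map ∂_2: C_2 → C_1 sends each 2-simplex [p,q,r] to [q,r] − [p,r] + [p,q]. For instance
  ∂[3,5,6] = [5,6] − [3,6] + [3,5],
  ∂[0,1,2] = [1,2] − [0,2] + [0,1].
The 24×16 boundary matrix has rank 15 and Smith normal form diag(1,1,1,1,1,1,1,1,1,1,1,1,1,1,1).

Now H_k = ker ∂_k / im ∂_{k+1}, so:

  H_2: rank ker ∂_2 − rank ∂_3 = (16 − 15) − 0 = 1, and there is no ∂_3, so H_2 ≅ Z.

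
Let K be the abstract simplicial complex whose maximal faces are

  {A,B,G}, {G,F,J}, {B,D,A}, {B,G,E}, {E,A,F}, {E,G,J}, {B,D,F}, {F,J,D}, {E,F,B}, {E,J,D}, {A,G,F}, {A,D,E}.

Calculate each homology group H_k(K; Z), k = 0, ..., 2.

H_0 ≅ Z,  H_1 ≅ Z/2,  H_2 = 0.

Order the vertices as A < B < D < E < F < G < J. Listing each simplex with vertices in this order, K has dimension 2 with simplices:

  0-simplices (7): A, B, D, E, F, G, J
  1-simplices (18): AB, AD, AE, AF, AG, BD, BE, BF, BG, DE, DF, DJ, EF, EG, EJ, FG, FJ, GJ
  2-simplices (12): ABD, ABG, ADE, AEF, AFG, BDF, BEF, BEG, DEJ, DFJ, EGJ, FGJ

Hence C_0 ≅ Z^7, C_1 ≅ Z^18, C_2 ≅ Z^12.

Boundary ∂_1: C_1 → C_0 maps an edge to its endpoints' difference, ∂[p,q] = q − p. For instance
  ∂DJ = J − D.
As a 7×18 matrix over Z this has rank 6, with invariant factors (1,1,1,1,1,1).

The boundary map ∂_2: C_2 → C_1 maps a triangle to the signed sum of its edges. For instance
  ∂BEF = EF − BF + BE,
  ∂AFG = FG − AG + AF.
The resulting 18×12 matrix has rank 12, and its Smith normal form has invariant factors (1,1,1,1,1,1,1,1,1,1,1,2).

From H_k ≅ ker(∂_k) / im(∂_{k+1}) we obtain:

  H_0: rank C_0 − rank ∂_1 = 7 − 6 = 1, and the invariant factors of ∂_1 are all 1, so H_0 = Z.
  H_1: rank ker ∂_1 − rank ∂_2 = (18 − 6) − 12 = 0, and ∂_2 has invariant factor 2 > 1, so H_1 = Z/2.
  H_2: rank ker ∂_2 − rank ∂_3 = (12 − 12) − 0 = 0, and there is no ∂_3, so H_2 = 0.

(K is a triangulation of the real projective plane RP^2.)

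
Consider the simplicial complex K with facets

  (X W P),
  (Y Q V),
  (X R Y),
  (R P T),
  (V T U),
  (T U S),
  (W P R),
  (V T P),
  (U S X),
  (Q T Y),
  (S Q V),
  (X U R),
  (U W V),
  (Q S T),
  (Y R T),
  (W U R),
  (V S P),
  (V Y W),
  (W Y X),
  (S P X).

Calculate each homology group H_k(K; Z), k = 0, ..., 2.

H_0 ≅ Z,  H_1 ≅ Z × Z/2,  H_2 = 0.

Take the total order P < Q < R < S < T < U < V < W < X < Y on the vertex set. Then K (dimension 2) consists of the simplices:

  0-simplices (10): P, Q, R, S, T, U, V, W, X, Y
  1-simplices (30): PR, PS, PT, PV, PW, PX, QS, QT, QV, QY, RT, RU, RW, RX, RY, ST, SU, SV, SX, TU, TV, TY, UV, UW, UX, VW, VY, WX, WY, XY
  2-simplices (20): PRT, PRW, PSV, PSX, PTV, PWX, QST, QSV, QTY, QVY, RTY, RUW, RUX, RXY, STU, SUX, TUV, UVW, VWY, WXY

Hence C_0 ≅ Z^10, C_1 ≅ Z^30, C_2 ≅ Z^20.

∂_1: C_1 → C_0 sends each edge [p,q] (with p < q) to q − p.
The resulting 10×30 matrix has rank 9, and its Smith normal form has invariant factors (1,1,1,1,1,1,1,1,1).

The boundary map ∂_2: C_2 → C_1 acts by ∂[p,q,r] = [q,r] − [p,r] + [p,q]. For instance
  ∂SUX = UX − SX + SU,
  ∂PRW = RW − PW + PR.
The 30×20 boundary matrix has rank 20 and Smith normal form diag(1,1,1,1,1,1,1,1,1,1,1,1,1,1,1,1,1,1,1,2).

Now H_k = ker ∂_k / im ∂_{k+1}, so:

  H_0: rank C_0 − rank ∂_1 = 10 − 9 = 1, and the invariant factors of ∂_1 are all 1, so H_0 = Z.
  H_1: rank ker ∂_1 − rank ∂_2 = (30 − 9) − 20 = 1, and ∂_2 has invariant factor 2 > 1, so H_1 = Z × Z/2.
  H_2: rank ker ∂_2 − rank ∂_3 = (20 − 20) − 0 = 0, and there is no ∂_3, so H_2 = 0.

As a check, the Euler characteristic is 10 − 30 + 20 = 0, which agrees with 1 − 1 + 0 = 0.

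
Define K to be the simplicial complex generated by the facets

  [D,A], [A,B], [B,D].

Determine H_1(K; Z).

H_1 = Z.

Take the total order A < B < D on the vertex set. Then K (dimension 1) consists of the simplices:

  0-simplices (3): A, B, D
  1-simplices (3): AB, AD, BD

giving chain groups C_0 ≅ Z^3, C_1 ≅ Z^3.

Boundary ∂_1: C_1 → C_0 sends each edge [p,q] (with p < q) to q − p. For instance
  ∂BD = D − B.
This gives a 3×3 integer matrix of rank 2; reducing to Smith normal form yields diagonal entries (1,1).

Now H_k = ker ∂_k / im ∂_{k+1}, so:

  H_1: rank ker ∂_1 − rank ∂_2 = (3 − 2) − 0 = 1, and there is no ∂_2, so H_1 ≅ Z.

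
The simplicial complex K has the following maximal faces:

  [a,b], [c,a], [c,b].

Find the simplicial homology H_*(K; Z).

H_0 = Z,  H_1 = Z.

K has 3 vertices, 3 edges.
rank ∂_0 = 0, rank ∂_1 = 2 ⇒ b_0 = 3 − 0 − 2 = 1; all invariant factors of ∂_1 are 1 so no torsion. So H_0 = Z.
rank ∂_1 = 2, rank ∂_2 = 0 ⇒ b_1 = 3 − 2 − 0 = 1. So H_1 = Z.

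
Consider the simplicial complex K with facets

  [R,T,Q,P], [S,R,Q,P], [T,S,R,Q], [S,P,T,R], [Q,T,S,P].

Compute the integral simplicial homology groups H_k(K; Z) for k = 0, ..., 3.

H_0 ≅ Z,  H_1 = 0,  H_2 = 0,  H_3 ≅ Z.

K has 5 vertices, 10 edges, 10 triangles, 5 3-simplices.
rank ∂_0 = 0, rank ∂_1 = 4 ⇒ b_0 = 5 − 0 − 4 = 1; all invariant factors of ∂_1 are 1 so no torsion. So H_0 = Z.
rank ∂_1 = 4, rank ∂_2 = 6 ⇒ b_1 = 10 − 4 − 6 = 0; all invariant factors of ∂_2 are 1 so no torsion. So H_1 = 0.
rank ∂_2 = 6, rank ∂_3 = 4 ⇒ b_2 = 10 − 6 − 4 = 0; all invariant factors of ∂_3 are 1 so no torsion. So H_2 = 0.
rank ∂_3 = 4, rank ∂_4 = 0 ⇒ b_3 = 5 − 4 − 0 = 1. So H_3 = Z.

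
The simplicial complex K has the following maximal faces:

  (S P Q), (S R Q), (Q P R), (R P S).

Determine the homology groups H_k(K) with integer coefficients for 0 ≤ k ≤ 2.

H_0 = Z,  H_1 = 0,  H_2 = Z.

Take the total order P < Q < R < S on the vertex set. Then K (dimension 2) consists of the simplices:

  0-simplices (4): P, Q, R, S
  1-simplices (6): PQ, PR, PS, QR, QS, RS
  2-simplices (4): PQR, PQS, PRS, QRS

so the chain groups are C_0 ≅ Z^4, C_1 ≅ Z^6, C_2 ≅ Z^4.

The boundary map ∂_1: C_1 → C_0 maps an edge to its endpoints' difference, ∂[p,q] = q − p. For instance
  ∂RS = S − R.
As a 4×6 matrix over Z this has rank 3, with invariant factors (1,1,1).

∂_2: C_2 → C_1 acts by ∂[p,q,r] = [q,r] − [p,r] + [p,q]. For instance
  ∂PRS = RS − PS + PR,
  ∂QRS = RS − QS + QR.
The resulting 6×4 matrix has rank 3, and its Smith normal form has invariant factors (1,1,1).

Reading off H_k = ker ∂_k / im ∂_{k+1}:

  H_0: rank C_0 − rank ∂_1 = 4 − 3 = 1, and the invariant factors of ∂_1 are all 1, so H_0 = Z.
  H_1: rank ker ∂_1 − rank ∂_2 = (6 − 3) − 3 = 0, and the invariant factors of ∂_2 are all 1, so H_1 = 0.
  H_2: rank ker ∂_2 − rank ∂_3 = (4 − 3) − 0 = 1, and there is no ∂_3, so H_2 = Z.

(K is a triangulation of the 2-sphere S^2.)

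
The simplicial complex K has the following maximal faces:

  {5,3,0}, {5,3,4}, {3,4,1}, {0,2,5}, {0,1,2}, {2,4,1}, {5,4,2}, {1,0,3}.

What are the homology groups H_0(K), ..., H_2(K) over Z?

H_0 = Z,  H_1 = 0,  H_2 = Z.

Fix the vertex order 0 < 1 < 2 < 3 < 4 < 5 and write every simplex with vertices in increasing order. Then dim K = 2 and the simplices of K are:

  0-simplices (6): [0], [1], [2], [3], [4], [5]
  1-simplices (12): [0,1], [0,2], [0,3], [0,5], [1,2], [1,3], [1,4], [2,4], [2,5], [3,4], [3,5], [4,5]
  2-simplices (8): [0,1,2], [0,1,3], [0,2,5], [0,3,5], [1,2,4], [1,3,4], [2,4,5], [3,4,5]

Hence C_0 ≅ Z^6, C_1 ≅ Z^12, C_2 ≅ Z^8.

The boundary map ∂_1: C_1 → C_0 is given by ∂[p,q] = [q] − [p]. For instance
  ∂[3,5] = [5] − [3].
This gives a 6×12 integer matrix of rank 5; reducing to Smith normal form yields diagonal entries (1,1,1,1,1).

The boundary map ∂_2: C_2 → C_1 sends each 2-simplex [p,q,r] to [q,r] − [p,r] + [p,q]. For instance
  ∂[1,3,4] = [3,4] − [1,4] + [1,3],
  ∂[0,1,2] = [1,2] − [0,2] + [0,1].
The 12×8 boundary matrix has rank 7 and Smith normal form diag(1,1,1,1,1,1,1).

Now H_k = ker ∂_k / im ∂_{k+1}, so:

  H_0: rank C_0 − rank ∂_1 = 6 − 5 = 1, and the invariant factors of ∂_1 are all 1, so H_0 ≅ Z.
  H_1: rank ker ∂_1 − rank ∂_2 = (12 − 5) − 7 = 0, and the invariant factors of ∂_2 are all 1, so H_1 ≅ 0.
  H_2: rank ker ∂_2 − rank ∂_3 = (8 − 7) − 0 = 1, and there is no ∂_3, so H_2 ≅ Z.

As a check, the Euler characteristic is 6 − 12 + 8 = 2, which agrees with 1 − 0 + 1 = 2.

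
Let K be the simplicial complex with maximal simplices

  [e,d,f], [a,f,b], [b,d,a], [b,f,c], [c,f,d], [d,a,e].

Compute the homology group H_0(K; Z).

Order the vertices as a < b < c < d < e < f. Listing each simplex with vertices in this order, K has dimension 2 with simplices:

  0-simplices (6): a, b, c, d, e, f
  1-simplices (12): ab, ad, ae, af, bc, bd, bf, cd, cf, de, df, ef
  2-simplices (6): abd, abf, ade, bcf, cdf, def

Hence C_0 ≅ Z^6, C_1 ≅ Z^12, C_2 ≅ Z^6.

The boundary map ∂_1: C_1 → C_0 maps an edge to its endpoints' difference, ∂[p,q] = q − p.
As a 6×12 matrix over Z this has rank 5, with invariant factors (1,1,1,1,1).

∂_2: C_2 → C_1 acts by ∂[p,q,r] = [q,r] − [p,r] + [p,q]. For instance
  ∂abf = bf − af + ab,
  ∂ade = de − ae + ad.
The resulting 12×6 matrix has rank 6, and its Smith normal form has invariant factors (1,1,1,1,1,1).

Computing H_k = (kernel of ∂_k) / (image of ∂_{k+1}):

  H_0: rank C_0 − rank ∂_1 = 6 − 5 = 1, and the invariant factors of ∂_1 are all 1, so H_0 = Z.

H_0 ≅ Z.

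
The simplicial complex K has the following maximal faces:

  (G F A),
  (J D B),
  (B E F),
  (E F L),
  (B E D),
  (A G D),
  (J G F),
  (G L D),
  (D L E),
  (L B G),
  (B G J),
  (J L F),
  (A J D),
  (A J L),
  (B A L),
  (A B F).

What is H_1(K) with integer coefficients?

H_1 = Z^2.

Fix the vertex order A < B < D < E < F < G < J < L and write every simplex with vertices in increasing order. Then dim K = 2 and the simplices of K are:

  0-simplices (8): A, B, D, E, F, G, J, L
  1-simplices (24): AB, AD, AF, AG, AJ, AL, BD, BE, BF, BG, BJ, BL, DE, DG, DJ, DL, EF, EL, FG, FJ, FL, GJ, GL, JL
  2-simplices (16): ABF, ABL, ADG, ADJ, AFG, AJL, BDE, BDJ, BEF, BGJ, BGL, DEL, DGL, EFL, FGJ, FJL

so the chain groups are C_0 ≅ Z^8, C_1 ≅ Z^24, C_2 ≅ Z^16.

The boundary map ∂_1: C_1 → C_0 sends each edge [p,q] (with p < q) to q − p. For instance
  ∂BJ = J − B.
The 8×24 boundary matrix has rank 7 and Smith normal form diag(1,1,1,1,1,1,1).

The boundary map ∂_2: C_2 → C_1 acts by ∂[p,q,r] = [q,r] − [p,r] + [p,q]. For instance
  ∂ABF = BF − AF + AB,
  ∂DEL = EL − DL + DE.
As a 24×16 matrix over Z this has rank 15, with invariant factors (1,1,1,1,1,1,1,1,1,1,1,1,1,1,1).

From H_k ≅ ker(∂_k) / im(∂_{k+1}) we obtain:

  H_1: rank ker ∂_1 − rank ∂_2 = (24 − 7) − 15 = 2, and the invariant factors of ∂_2 are all 1, so H_1 = Z^2.

(K is a triangulation of the torus T^2.)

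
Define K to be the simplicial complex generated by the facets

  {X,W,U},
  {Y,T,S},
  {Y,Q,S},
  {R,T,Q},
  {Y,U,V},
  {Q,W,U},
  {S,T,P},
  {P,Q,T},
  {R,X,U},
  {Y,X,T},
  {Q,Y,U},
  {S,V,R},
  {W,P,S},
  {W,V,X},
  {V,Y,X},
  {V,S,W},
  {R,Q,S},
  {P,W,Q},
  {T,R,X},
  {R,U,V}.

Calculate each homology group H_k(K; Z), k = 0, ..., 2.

Fix the vertex order P < Q < R < S < T < U < V < W < X < Y and write every simplex with vertices in increasing order. Then dim K = 2 and the simplices of K are:

  0-simplices (10): P, Q, R, S, T, U, V, W, X, Y
  1-simplices (30): PQ, PS, PT, PW, QR, QS, QT, QU, QW, QY, RS, RT, RU, RV, RX, ST, SV, SW, SY, TX, TY, UV, UW, UX, UY, VW, VX, VY, WX, XY
  2-simplices (20): PQT, PQW, PST, PSW, QRS, QRT, QSY, QUW, QUY, RSV, RTX, RUV, RUX, STY, SVW, TXY, UVY, UWX, VWX, VXY

so the chain groups are C_0 ≅ Z^10, C_1 ≅ Z^30, C_2 ≅ Z^20.

Boundary ∂_1: C_1 → C_0 maps an edge to its endpoints' difference, ∂[p,q] = q − p.
The 10×30 boundary matrix has rank 9 and Smith normal form diag(1,1,1,1,1,1,1,1,1).

∂_2: C_2 → C_1 maps a triangle to the signed sum of its edges. For instance
  ∂PQT = QT − PT + PQ,
  ∂RTX = TX − RX + RT.
As a 30×20 matrix over Z this has rank 20, with invariant factors (1,1,1,1,1,1,1,1,1,1,1,1,1,1,1,1,1,1,1,2).

Reading off H_k = ker ∂_k / im ∂_{k+1}:

  H_0: rank C_0 − rank ∂_1 = 10 − 9 = 1, and the invariant factors of ∂_1 are all 1, so H_0 = Z.
  H_1: rank ker ∂_1 − rank ∂_2 = (30 − 9) − 20 = 1, and ∂_2 has invariant factor 2 > 1, so H_1 = Z ⊕ Z_2.
  H_2: rank ker ∂_2 − rank ∂_3 = (20 − 20) − 0 = 0, and there is no ∂_3, so H_2 = 0.

H_0 = Z,  H_1 = Z ⊕ Z_2,  H_2 = 0.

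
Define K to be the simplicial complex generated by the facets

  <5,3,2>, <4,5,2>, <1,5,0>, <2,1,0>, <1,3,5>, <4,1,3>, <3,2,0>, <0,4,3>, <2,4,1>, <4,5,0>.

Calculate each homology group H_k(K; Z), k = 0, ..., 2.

H_0 = Z,  H_1 = Z_2,  H_2 = 0.

We work with the vertex ordering 0 < 1 < 2 < 3 < 4 < 5. The simplices of K, each written with vertices in increasing order, are:

  0-simplices (6): [0], [1], [2], [3], [4], [5]
  1-simplices (15): [0,1], [0,2], [0,3], [0,4], [0,5], [1,2], [1,3], [1,4], [1,5], [2,3], [2,4], [2,5], [3,4], [3,5], [4,5]
  2-simplices (10): [0,1,2], [0,1,5], [0,2,3], [0,3,4], [0,4,5], [1,2,4], [1,3,4], [1,3,5], [2,3,5], [2,4,5]

giving chain groups C_0 ≅ Z^6, C_1 ≅ Z^15, C_2 ≅ Z^10.

∂_1: C_1 → C_0 maps an edge to its endpoints' difference, ∂[p,q] = q − p. For instance
  ∂[4,5] = [5] − [4].
The 6×15 boundary matrix has rank 5 and Smith normal form diag(1,1,1,1,1).

∂_2: C_2 → C_1 acts by ∂[p,q,r] = [q,r] − [p,r] + [p,q]. For instance
  ∂[0,3,4] = [3,4] − [0,4] + [0,3],
  ∂[0,1,2] = [1,2] − [0,2] + [0,1].
This gives a 15×10 integer matrix of rank 10; reducing to Smith normal form yields diagonal entries (1,1,1,1,1,1,1,1,1,2).

Computing H_k = (kernel of ∂_k) / (image of ∂_{k+1}):

  H_0: rank C_0 − rank ∂_1 = 6 − 5 = 1, and the invariant factors of ∂_1 are all 1, so H_0 = Z.
  H_1: rank ker ∂_1 − rank ∂_2 = (15 − 5) − 10 = 0, and ∂_2 has invariant factor 2 > 1, so H_1 = Z_2.
  H_2: rank ker ∂_2 − rank ∂_3 = (10 − 10) − 0 = 0, and there is no ∂_3, so H_2 = 0.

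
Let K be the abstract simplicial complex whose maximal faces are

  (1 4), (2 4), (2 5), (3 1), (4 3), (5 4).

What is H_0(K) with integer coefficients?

H_0 = Z.

Order the vertices as 1 < 2 < 3 < 4 < 5. Listing each simplex with vertices in this order, K has dimension 1 with simplices:

  0-simplices (5): [1], [2], [3], [4], [5]
  1-simplices (6): [1,3], [1,4], [2,4], [2,5], [3,4], [4,5]

Hence C_0 ≅ Z^5, C_1 ≅ Z^6.

The boundary map ∂_1: C_1 → C_0 maps an edge to its endpoints' difference, ∂[p,q] = q − p. For instance
  ∂[2,4] = [4] − [2].
The resulting 5×6 matrix has rank 4, and its Smith normal form has invariant factors (1,1,1,1).

Computing H_k = (kernel of ∂_k) / (image of ∂_{k+1}):

  H_0: rank C_0 − rank ∂_1 = 5 − 4 = 1, and the invariant factors of ∂_1 are all 1, so H_0 ≅ Z.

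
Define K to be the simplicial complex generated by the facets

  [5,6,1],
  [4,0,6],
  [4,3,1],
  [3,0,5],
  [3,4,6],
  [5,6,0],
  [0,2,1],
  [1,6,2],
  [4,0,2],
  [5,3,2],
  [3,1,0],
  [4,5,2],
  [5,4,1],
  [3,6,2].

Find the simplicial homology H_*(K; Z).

H_0 ≅ Z,  H_1 ≅ Z^2,  H_2 ≅ Z.

K has 7 vertices, 21 edges, 14 triangles.
rank ∂_0 = 0, rank ∂_1 = 6 ⇒ b_0 = 7 − 0 − 6 = 1; all invariant factors of ∂_1 are 1 so no torsion. So H_0 ≅ Z.
rank ∂_1 = 6, rank ∂_2 = 13 ⇒ b_1 = 21 − 6 − 13 = 2; all invariant factors of ∂_2 are 1 so no torsion. So H_1 ≅ Z^2.
rank ∂_2 = 13, rank ∂_3 = 0 ⇒ b_2 = 14 − 13 − 0 = 1. So H_2 ≅ Z.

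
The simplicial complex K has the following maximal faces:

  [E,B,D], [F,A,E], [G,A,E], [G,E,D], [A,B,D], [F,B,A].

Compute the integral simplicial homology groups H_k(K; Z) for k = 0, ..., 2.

H_0 = Z,  H_1 = Z,  H_2 = 0.

Order the vertices as A < B < D < E < F < G. Listing each simplex with vertices in this order, K has dimension 2 with simplices:

  0-simplices (6): A, B, D, E, F, G
  1-simplices (12): AB, AD, AE, AF, AG, BD, BE, BF, DE, DG, EF, EG
  2-simplices (6): ABD, ABF, AEF, AEG, BDE, DEG

so the chain groups are C_0 ≅ Z^6, C_1 ≅ Z^12, C_2 ≅ Z^6.

∂_1: C_1 → C_0 maps an edge to its endpoints' difference, ∂[p,q] = q − p.
This gives a 6×12 integer matrix of rank 5; reducing to Smith normal form yields diagonal entries (1,1,1,1,1).

∂_2: C_2 → C_1 acts by ∂[p,q,r] = [q,r] − [p,r] + [p,q]. For instance
  ∂ABD = BD − AD + AB,
  ∂AEG = EG − AG + AE.
The 12×6 boundary matrix has rank 6 and Smith normal form diag(1,1,1,1,1,1).

Computing H_k = (kernel of ∂_k) / (image of ∂_{k+1}):

  H_0: rank C_0 − rank ∂_1 = 6 − 5 = 1, and the invariant factors of ∂_1 are all 1, so H_0 ≅ Z.
  H_1: rank ker ∂_1 − rank ∂_2 = (12 − 5) − 6 = 1, and the invariant factors of ∂_2 are all 1, so H_1 ≅ Z.
  H_2: rank ker ∂_2 − rank ∂_3 = (6 − 6) − 0 = 0, and there is no ∂_3, so H_2 ≅ 0.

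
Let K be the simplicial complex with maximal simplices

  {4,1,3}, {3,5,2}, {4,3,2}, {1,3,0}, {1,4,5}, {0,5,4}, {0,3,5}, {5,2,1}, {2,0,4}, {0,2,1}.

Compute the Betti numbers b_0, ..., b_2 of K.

Order the vertices as 0 < 1 < 2 < 3 < 4 < 5. Listing each simplex with vertices in this order, K has dimension 2 with simplices:

  0-simplices (6): [0], [1], [2], [3], [4], [5]
  1-simplices (15): [0,1], [0,2], [0,3], [0,4], [0,5], [1,2], [1,3], [1,4], [1,5], [2,3], [2,4], [2,5], [3,4], [3,5], [4,5]
  2-simplices (10): [0,1,2], [0,1,3], [0,2,4], [0,3,5], [0,4,5], [1,2,5], [1,3,4], [1,4,5], [2,3,4], [2,3,5]

Hence C_0 ≅ Z^6, C_1 ≅ Z^15, C_2 ≅ Z^10.

Boundary ∂_1: C_1 → C_0 maps an edge to its endpoints' difference, ∂[p,q] = q − p. For instance
  ∂[2,5] = [5] − [2].
This gives a 6×15 integer matrix of rank 5; reducing to Smith normal form yields diagonal entries (1,1,1,1,1).

The boundary map ∂_2: C_2 → C_1 acts by ∂[p,q,r] = [q,r] − [p,r] + [p,q]. For instance
  ∂[2,3,4] = [3,4] − [2,4] + [2,3],
  ∂[0,1,2] = [1,2] − [0,2] + [0,1].
The resulting 15×10 matrix has rank 10, and its Smith normal form has invariant factors (1,1,1,1,1,1,1,1,1,2).

Now H_k = ker ∂_k / im ∂_{k+1}, so:

  H_0: rank C_0 − rank ∂_1 = 6 − 5 = 1, and the invariant factors of ∂_1 are all 1, so H_0 ≅ Z.
  H_1: rank ker ∂_1 − rank ∂_2 = (15 − 5) − 10 = 0, and ∂_2 has invariant factor 2 > 1, so H_1 ≅ Z/2.
  H_2: rank ker ∂_2 − rank ∂_3 = (10 − 10) − 0 = 0, and there is no ∂_3, so H_2 ≅ 0.

Hence the Betti numbers are b_0 = 1, b_1 = 0, b_2 = 0.

b_0 = 1, b_1 = 0, b_2 = 0.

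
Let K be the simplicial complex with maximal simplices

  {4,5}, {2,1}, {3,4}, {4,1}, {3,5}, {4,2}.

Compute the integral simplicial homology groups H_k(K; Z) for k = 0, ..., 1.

H_0 = Z,  H_1 = Z^2.

K has 5 vertices, 6 edges.
rank ∂_0 = 0, rank ∂_1 = 4 ⇒ b_0 = 5 − 0 − 4 = 1; all invariant factors of ∂_1 are 1 so no torsion. So H_0 ≅ Z.
rank ∂_1 = 4, rank ∂_2 = 0 ⇒ b_1 = 6 − 4 − 0 = 2. So H_1 ≅ Z^2.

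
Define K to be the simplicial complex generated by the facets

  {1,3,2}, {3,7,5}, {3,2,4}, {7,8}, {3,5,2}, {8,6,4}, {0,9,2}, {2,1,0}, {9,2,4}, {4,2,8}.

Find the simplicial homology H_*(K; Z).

H_0 = Z,  H_1 = Z,  H_2 = 0.

K has 10 vertices, 19 edges, 9 triangles.
rank ∂_0 = 0, rank ∂_1 = 9 ⇒ b_0 = 10 − 0 − 9 = 1; all invariant factors of ∂_1 are 1 so no torsion. So H_0 = Z.
rank ∂_1 = 9, rank ∂_2 = 9 ⇒ b_1 = 19 − 9 − 9 = 1; all invariant factors of ∂_2 are 1 so no torsion. So H_1 = Z.
rank ∂_2 = 9, rank ∂_3 = 0 ⇒ b_2 = 9 − 9 − 0 = 0. So H_2 = 0.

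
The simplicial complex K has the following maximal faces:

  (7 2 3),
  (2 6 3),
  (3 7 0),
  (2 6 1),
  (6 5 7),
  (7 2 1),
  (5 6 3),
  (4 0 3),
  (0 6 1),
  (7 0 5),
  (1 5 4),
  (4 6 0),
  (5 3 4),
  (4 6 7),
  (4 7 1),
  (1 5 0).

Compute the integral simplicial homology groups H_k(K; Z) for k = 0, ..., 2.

K has 8 vertices, 24 edges, 16 triangles.
rank ∂_0 = 0, rank ∂_1 = 7 ⇒ b_0 = 8 − 0 − 7 = 1; all invariant factors of ∂_1 are 1 so no torsion. So H_0 = Z.
rank ∂_1 = 7, rank ∂_2 = 15 ⇒ b_1 = 24 − 7 − 15 = 2; all invariant factors of ∂_2 are 1 so no torsion. So H_1 = Z^2.
rank ∂_2 = 15, rank ∂_3 = 0 ⇒ b_2 = 16 − 15 − 0 = 1. So H_2 = Z.

H_0 = Z,  H_1 = Z^2,  H_2 = Z.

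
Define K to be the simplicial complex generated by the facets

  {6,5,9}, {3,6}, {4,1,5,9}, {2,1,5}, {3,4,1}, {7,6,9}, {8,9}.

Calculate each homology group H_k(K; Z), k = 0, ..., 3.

Order the vertices as 1 < 2 < 3 < 4 < 5 < 6 < 7 < 8 < 9. Listing each simplex with vertices in this order, K has dimension 3 with simplices:

  0-simplices (9): [1], [2], [3], [4], [5], [6], [7], [8], [9]
  1-simplices (16): [1,2], [1,3], [1,4], [1,5], [1,9], [2,5], [3,4], [3,6], [4,5], [4,9], [5,6], [5,9], [6,7], [6,9], [7,9], [8,9]
  2-simplices (8): [1,2,5], [1,3,4], [1,4,5], [1,4,9], [1,5,9], [4,5,9], [5,6,9], [6,7,9]
  3-simplices (1): [1,4,5,9]

Hence C_0 ≅ Z^9, C_1 ≅ Z^16, C_2 ≅ Z^8, C_3 ≅ Z^1.

The boundary map ∂_1: C_1 → C_0 sends each edge [p,q] (with p < q) to q − p.
This gives a 9×16 integer matrix of rank 8; reducing to Smith normal form yields diagonal entries (1,1,1,1,1,1,1,1).

The boundary map ∂_2: C_2 → C_1 sends each 2-simplex [p,q,r] to [q,r] − [p,r] + [p,q]. For instance
  ∂[4,5,9] = [5,9] − [4,9] + [4,5],
  ∂[5,6,9] = [6,9] − [5,9] + [5,6].
As a 16×8 matrix over Z this has rank 7, with invariant factors (1,1,1,1,1,1,1).

∂_3: C_3 → C_2 sends each 3-simplex σ to the alternating sum Σ_i (−1)^i (σ with its i-th vertex removed). For instance
  ∂[1,4,5,9] = [4,5,9] − [1,5,9] + [1,4,9] − [1,4,5].
The 8×1 boundary matrix has rank 1 and Smith normal form diag(1).

From H_k ≅ ker(∂_k) / im(∂_{k+1}) we obtain:

  H_0: rank C_0 − rank ∂_1 = 9 − 8 = 1, and the invariant factors of ∂_1 are all 1, so H_0 = Z.
  H_1: rank ker ∂_1 − rank ∂_2 = (16 − 8) − 7 = 1, and the invariant factors of ∂_2 are all 1, so H_1 = Z.
  H_2: rank ker ∂_2 − rank ∂_3 = (8 − 7) − 1 = 0, and the invariant factors of ∂_3 are all 1, so H_2 = 0.
  H_3: rank ker ∂_3 − rank ∂_4 = (1 − 1) − 0 = 0, and there is no ∂_4, so H_3 = 0.

H_0 = Z,  H_1 = Z,  H_2 = 0,  H_3 = 0.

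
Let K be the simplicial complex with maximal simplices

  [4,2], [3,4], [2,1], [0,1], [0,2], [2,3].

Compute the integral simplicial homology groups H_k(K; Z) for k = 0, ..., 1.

H_0 ≅ Z,  H_1 ≅ Z^2.

Order the vertices as 0 < 1 < 2 < 3 < 4. Listing each simplex with vertices in this order, K has dimension 1 with simplices:

  0-simplices (5): [0], [1], [2], [3], [4]
  1-simplices (6): [0,1], [0,2], [1,2], [2,3], [2,4], [3,4]

so the chain groups are C_0 ≅ Z^5, C_1 ≅ Z^6.

Boundary ∂_1: C_1 → C_0 maps an edge to its endpoints' difference, ∂[p,q] = q − p. For instance
  ∂[1,2] = [2] − [1].
The 5×6 boundary matrix has rank 4 and Smith normal form diag(1,1,1,1).

Reading off H_k = ker ∂_k / im ∂_{k+1}:

  H_0: rank C_0 − rank ∂_1 = 5 − 4 = 1, and the invariant factors of ∂_1 are all 1, so H_0 ≅ Z.
  H_1: rank ker ∂_1 − rank ∂_2 = (6 − 4) − 0 = 2, and there is no ∂_2, so H_1 ≅ Z^2.

(K is a triangulation of a wedge of 2 circles.)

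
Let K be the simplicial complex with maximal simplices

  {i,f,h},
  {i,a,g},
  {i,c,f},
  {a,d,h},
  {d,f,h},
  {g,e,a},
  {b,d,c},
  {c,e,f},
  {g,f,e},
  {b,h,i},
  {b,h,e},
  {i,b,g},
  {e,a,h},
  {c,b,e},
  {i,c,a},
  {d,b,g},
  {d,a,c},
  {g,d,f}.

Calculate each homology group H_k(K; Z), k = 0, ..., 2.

We work with the vertex ordering a < b < c < d < e < f < g < h < i. The simplices of K, each written with vertices in increasing order, are:

  0-simplices (9): a, b, c, d, e, f, g, h, i
  1-simplices (27): ac, ad, ae, ag, ah, ai, bc, bd, be, bg, bh, bi, cd, ce, cf, ci, df, dg, dh, ef, eg, eh, fg, fh, fi, gi, hi
  2-simplices (18): acd, aci, adh, aeg, aeh, agi, bcd, bce, bdg, beh, bgi, bhi, cef, cfi, dfg, dfh, efg, fhi

Hence C_0 ≅ Z^9, C_1 ≅ Z^27, C_2 ≅ Z^18.

∂_1: C_1 → C_0 is given by ∂[p,q] = [q] − [p].
The 9×27 boundary matrix has rank 8 and Smith normal form diag(1,1,1,1,1,1,1,1).

The boundary map ∂_2: C_2 → C_1 sends each 2-simplex [p,q,r] to [q,r] − [p,r] + [p,q]. For instance
  ∂efg = fg − eg + ef,
  ∂fhi = hi − fi + fh.
This gives a 27×18 integer matrix of rank 17; reducing to Smith normal form yields diagonal entries (1,1,1,1,1,1,1,1,1,1,1,1,1,1,1,1,1).

From H_k ≅ ker(∂_k) / im(∂_{k+1}) we obtain:

  H_0: rank C_0 − rank ∂_1 = 9 − 8 = 1, and the invariant factors of ∂_1 are all 1, so H_0 ≅ Z.
  H_1: rank ker ∂_1 − rank ∂_2 = (27 − 8) − 17 = 2, and the invariant factors of ∂_2 are all 1, so H_1 ≅ Z^2.
  H_2: rank ker ∂_2 − rank ∂_3 = (18 − 17) − 0 = 1, and there is no ∂_3, so H_2 ≅ Z.

As a check, the Euler characteristic is 9 − 27 + 18 = 0, which agrees with 1 − 2 + 1 = 0.

H_0 ≅ Z,  H_1 ≅ Z^2,  H_2 ≅ Z.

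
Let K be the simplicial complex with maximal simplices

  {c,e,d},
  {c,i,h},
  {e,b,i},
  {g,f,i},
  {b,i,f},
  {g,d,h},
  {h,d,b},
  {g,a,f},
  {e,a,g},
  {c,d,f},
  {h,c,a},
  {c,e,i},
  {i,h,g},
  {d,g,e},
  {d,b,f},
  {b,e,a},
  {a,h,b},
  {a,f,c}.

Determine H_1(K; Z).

Fix the vertex order a < b < c < d < e < f < g < h < i and write every simplex with vertices in increasing order. Then dim K = 2 and the simplices of K are:

  0-simplices (9): a, b, c, d, e, f, g, h, i
  1-simplices (27): ab, ac, ae, af, ag, ah, bd, be, bf, bh, bi, cd, ce, cf, ch, ci, de, df, dg, dh, eg, ei, fg, fi, gh, gi, hi
  2-simplices (18): abe, abh, acf, ach, aeg, afg, bdf, bdh, bei, bfi, cde, cdf, cei, chi, deg, dgh, fgi, ghi

giving chain groups C_0 ≅ Z^9, C_1 ≅ Z^27, C_2 ≅ Z^18.

∂_1: C_1 → C_0 maps an edge to its endpoints' difference, ∂[p,q] = q − p. For instance
  ∂gi = i − g.
The resulting 9×27 matrix has rank 8, and its Smith normal form has invariant factors (1,1,1,1,1,1,1,1).

The boundary map ∂_2: C_2 → C_1 acts by ∂[p,q,r] = [q,r] − [p,r] + [p,q]. For instance
  ∂abe = be − ae + ab,
  ∂acf = cf − af + ac.
The resulting 27×18 matrix has rank 17, and its Smith normal form has invariant factors (1,1,1,1,1,1,1,1,1,1,1,1,1,1,1,1,1).

Reading off H_k = ker ∂_k / im ∂_{k+1}:

  H_1: rank ker ∂_1 − rank ∂_2 = (27 − 8) − 17 = 2, and the invariant factors of ∂_2 are all 1, so H_1 = Z^2.

H_1 = Z^2.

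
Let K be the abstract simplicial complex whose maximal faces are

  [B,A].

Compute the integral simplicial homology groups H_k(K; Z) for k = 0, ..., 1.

Order the vertices as A < B. Listing each simplex with vertices in this order, K has dimension 1 with simplices:

  0-simplices (2): A, B
  1-simplices (1): AB

so the chain groups are C_0 ≅ Z^2, C_1 ≅ Z^1.

∂_1: C_1 → C_0 maps an edge to its endpoints' difference, ∂[p,q] = q − p.
As a 2×1 matrix over Z this has rank 1, with invariant factors (1).

From H_k ≅ ker(∂_k) / im(∂_{k+1}) we obtain:

  H_0: rank C_0 − rank ∂_1 = 2 − 1 = 1, and the invariant factors of ∂_1 are all 1, so H_0 ≅ Z.
  H_1: rank ker ∂_1 − rank ∂_2 = (1 − 1) − 0 = 0, and there is no ∂_2, so H_1 ≅ 0.

As a check, the Euler characteristic is 2 − 1 = 1, which agrees with 1 − 0 = 1.
(K is a triangulation of the 1-simplex.)

H_0 ≅ Z,  H_1 = 0.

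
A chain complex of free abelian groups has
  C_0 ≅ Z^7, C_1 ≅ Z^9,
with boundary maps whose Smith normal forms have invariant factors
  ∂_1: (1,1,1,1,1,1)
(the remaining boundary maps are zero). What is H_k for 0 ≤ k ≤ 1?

H_0 ≅ Z,  H_1 ≅ Z^3.

H_0: b_0 = 7 − 0 − 6 = 1; torsion from ∂_1 factors > 1: none. So H_0 ≅ Z.
H_1: b_1 = 9 − 6 − 0 = 3; torsion from ∂_2 factors > 1: none. So H_1 ≅ Z^3.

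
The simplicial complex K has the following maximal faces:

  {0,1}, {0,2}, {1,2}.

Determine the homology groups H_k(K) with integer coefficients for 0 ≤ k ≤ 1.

H_0 ≅ Z,  H_1 ≅ Z.

Take the total order 0 < 1 < 2 on the vertex set. Then K (dimension 1) consists of the simplices:

  0-simplices (3): [0], [1], [2]
  1-simplices (3): [0,1], [0,2], [1,2]

Hence C_0 ≅ Z^3, C_1 ≅ Z^3.

∂_1: C_1 → C_0 maps an edge to its endpoints' difference, ∂[p,q] = q − p. For instance
  ∂[0,1] = [1] − [0].
The 3×3 boundary matrix has rank 2 and Smith normal form diag(1,1).

Now H_k = ker ∂_k / im ∂_{k+1}, so:

  H_0: rank C_0 − rank ∂_1 = 3 − 2 = 1, and the invariant factors of ∂_1 are all 1, so H_0 = Z.
  H_1: rank ker ∂_1 − rank ∂_2 = (3 − 2) − 0 = 1, and there is no ∂_2, so H_1 = Z.

As a check, the Euler characteristic is 3 − 3 = 0, which agrees with 1 − 1 = 0.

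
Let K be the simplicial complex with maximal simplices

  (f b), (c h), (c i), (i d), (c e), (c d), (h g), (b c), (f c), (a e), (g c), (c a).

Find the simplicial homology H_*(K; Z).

We work with the vertex ordering a < b < c < d < e < f < g < h < i. The simplices of K, each written with vertices in increasing order, are:

  0-simplices (9): a, b, c, d, e, f, g, h, i
  1-simplices (12): ac, ae, bc, bf, cd, ce, cf, cg, ch, ci, di, gh

so the chain groups are C_0 ≅ Z^9, C_1 ≅ Z^12.

Boundary ∂_1: C_1 → C_0 is given by ∂[p,q] = [q] − [p].
This gives a 9×12 integer matrix of rank 8; reducing to Smith normal form yields diagonal entries (1,1,1,1,1,1,1,1).

From H_k ≅ ker(∂_k) / im(∂_{k+1}) we obtain:

  H_0: rank C_0 − rank ∂_1 = 9 − 8 = 1, and the invariant factors of ∂_1 are all 1, so H_0 ≅ Z.
  H_1: rank ker ∂_1 − rank ∂_2 = (12 − 8) − 0 = 4, and there is no ∂_2, so H_1 ≅ Z^4.

H_0 ≅ Z,  H_1 ≅ Z^4.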